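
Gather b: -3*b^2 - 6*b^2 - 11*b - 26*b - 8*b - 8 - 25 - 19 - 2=-9*b^2 - 45*b - 54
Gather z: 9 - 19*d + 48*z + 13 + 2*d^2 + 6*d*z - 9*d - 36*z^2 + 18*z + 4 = 2*d^2 - 28*d - 36*z^2 + z*(6*d + 66) + 26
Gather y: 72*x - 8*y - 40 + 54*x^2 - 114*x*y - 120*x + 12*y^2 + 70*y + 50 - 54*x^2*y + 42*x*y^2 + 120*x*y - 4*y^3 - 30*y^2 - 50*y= 54*x^2 - 48*x - 4*y^3 + y^2*(42*x - 18) + y*(-54*x^2 + 6*x + 12) + 10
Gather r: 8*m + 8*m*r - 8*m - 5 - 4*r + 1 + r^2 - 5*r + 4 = r^2 + r*(8*m - 9)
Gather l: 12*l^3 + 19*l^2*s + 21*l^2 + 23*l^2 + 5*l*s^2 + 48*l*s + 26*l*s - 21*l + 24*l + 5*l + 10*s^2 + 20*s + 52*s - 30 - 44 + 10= 12*l^3 + l^2*(19*s + 44) + l*(5*s^2 + 74*s + 8) + 10*s^2 + 72*s - 64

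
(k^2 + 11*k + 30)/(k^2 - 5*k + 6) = (k^2 + 11*k + 30)/(k^2 - 5*k + 6)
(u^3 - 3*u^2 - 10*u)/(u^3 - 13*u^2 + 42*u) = (u^2 - 3*u - 10)/(u^2 - 13*u + 42)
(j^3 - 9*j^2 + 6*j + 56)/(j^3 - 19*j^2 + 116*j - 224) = (j + 2)/(j - 8)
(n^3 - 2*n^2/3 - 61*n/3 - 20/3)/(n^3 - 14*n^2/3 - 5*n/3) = (n + 4)/n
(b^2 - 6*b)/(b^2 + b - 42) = b/(b + 7)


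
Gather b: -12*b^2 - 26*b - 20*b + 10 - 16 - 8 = -12*b^2 - 46*b - 14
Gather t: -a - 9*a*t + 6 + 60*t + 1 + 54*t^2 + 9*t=-a + 54*t^2 + t*(69 - 9*a) + 7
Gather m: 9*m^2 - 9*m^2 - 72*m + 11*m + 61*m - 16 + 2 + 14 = 0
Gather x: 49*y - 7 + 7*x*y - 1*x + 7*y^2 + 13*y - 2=x*(7*y - 1) + 7*y^2 + 62*y - 9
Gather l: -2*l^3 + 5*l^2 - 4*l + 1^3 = -2*l^3 + 5*l^2 - 4*l + 1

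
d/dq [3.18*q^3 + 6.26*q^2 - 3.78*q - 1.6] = 9.54*q^2 + 12.52*q - 3.78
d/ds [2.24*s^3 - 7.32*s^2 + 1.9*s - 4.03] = 6.72*s^2 - 14.64*s + 1.9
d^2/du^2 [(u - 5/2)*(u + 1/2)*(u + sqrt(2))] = 6*u - 4 + 2*sqrt(2)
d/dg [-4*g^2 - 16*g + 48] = -8*g - 16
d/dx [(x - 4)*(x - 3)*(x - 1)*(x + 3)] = 4*x^3 - 15*x^2 - 10*x + 45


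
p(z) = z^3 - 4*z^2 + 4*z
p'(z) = 3*z^2 - 8*z + 4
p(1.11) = 0.88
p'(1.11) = -1.18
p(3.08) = 3.59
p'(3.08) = 7.82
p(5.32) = 58.64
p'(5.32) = 46.35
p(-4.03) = -146.53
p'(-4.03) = 84.96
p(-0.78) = -6.03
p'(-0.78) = 12.07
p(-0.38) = -2.15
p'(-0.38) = 7.47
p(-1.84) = -27.13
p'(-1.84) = 28.88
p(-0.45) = -2.70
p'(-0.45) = 8.21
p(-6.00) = -384.00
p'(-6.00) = 160.00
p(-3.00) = -75.00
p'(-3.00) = 55.00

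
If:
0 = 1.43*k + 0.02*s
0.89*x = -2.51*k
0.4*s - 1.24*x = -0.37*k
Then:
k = 0.00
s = 0.00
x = 0.00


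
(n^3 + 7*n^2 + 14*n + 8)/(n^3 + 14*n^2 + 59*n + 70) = (n^2 + 5*n + 4)/(n^2 + 12*n + 35)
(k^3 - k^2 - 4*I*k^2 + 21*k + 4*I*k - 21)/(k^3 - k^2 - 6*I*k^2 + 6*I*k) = (k^2 - 4*I*k + 21)/(k*(k - 6*I))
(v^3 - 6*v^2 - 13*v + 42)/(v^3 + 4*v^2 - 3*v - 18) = (v - 7)/(v + 3)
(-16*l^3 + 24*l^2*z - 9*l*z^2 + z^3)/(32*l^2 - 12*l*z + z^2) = (4*l^2 - 5*l*z + z^2)/(-8*l + z)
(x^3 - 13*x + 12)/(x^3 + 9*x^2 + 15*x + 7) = (x^3 - 13*x + 12)/(x^3 + 9*x^2 + 15*x + 7)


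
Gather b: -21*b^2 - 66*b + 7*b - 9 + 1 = -21*b^2 - 59*b - 8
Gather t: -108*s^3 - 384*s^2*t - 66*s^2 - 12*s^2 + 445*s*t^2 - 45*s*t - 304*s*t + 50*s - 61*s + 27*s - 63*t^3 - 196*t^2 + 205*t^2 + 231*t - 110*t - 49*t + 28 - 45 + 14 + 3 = -108*s^3 - 78*s^2 + 16*s - 63*t^3 + t^2*(445*s + 9) + t*(-384*s^2 - 349*s + 72)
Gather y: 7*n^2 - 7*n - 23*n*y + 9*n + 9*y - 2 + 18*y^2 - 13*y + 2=7*n^2 + 2*n + 18*y^2 + y*(-23*n - 4)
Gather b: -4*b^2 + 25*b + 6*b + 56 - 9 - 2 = -4*b^2 + 31*b + 45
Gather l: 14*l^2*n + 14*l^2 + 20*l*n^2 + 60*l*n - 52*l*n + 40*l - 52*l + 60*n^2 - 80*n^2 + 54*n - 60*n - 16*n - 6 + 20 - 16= l^2*(14*n + 14) + l*(20*n^2 + 8*n - 12) - 20*n^2 - 22*n - 2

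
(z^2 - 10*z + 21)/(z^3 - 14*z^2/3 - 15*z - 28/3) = 3*(z - 3)/(3*z^2 + 7*z + 4)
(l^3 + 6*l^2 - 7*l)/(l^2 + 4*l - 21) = l*(l - 1)/(l - 3)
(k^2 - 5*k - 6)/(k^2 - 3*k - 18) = (k + 1)/(k + 3)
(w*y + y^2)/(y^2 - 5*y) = (w + y)/(y - 5)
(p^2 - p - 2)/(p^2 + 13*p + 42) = (p^2 - p - 2)/(p^2 + 13*p + 42)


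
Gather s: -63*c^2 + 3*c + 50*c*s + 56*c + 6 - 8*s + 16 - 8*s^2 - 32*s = -63*c^2 + 59*c - 8*s^2 + s*(50*c - 40) + 22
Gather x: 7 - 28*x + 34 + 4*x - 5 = 36 - 24*x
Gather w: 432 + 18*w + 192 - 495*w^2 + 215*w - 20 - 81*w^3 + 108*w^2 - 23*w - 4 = -81*w^3 - 387*w^2 + 210*w + 600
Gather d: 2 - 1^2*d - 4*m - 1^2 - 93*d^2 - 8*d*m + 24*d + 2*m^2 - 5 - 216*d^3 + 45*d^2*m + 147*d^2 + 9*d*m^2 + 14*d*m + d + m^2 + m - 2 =-216*d^3 + d^2*(45*m + 54) + d*(9*m^2 + 6*m + 24) + 3*m^2 - 3*m - 6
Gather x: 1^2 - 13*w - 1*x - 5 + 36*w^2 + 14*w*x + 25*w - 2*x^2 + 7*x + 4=36*w^2 + 12*w - 2*x^2 + x*(14*w + 6)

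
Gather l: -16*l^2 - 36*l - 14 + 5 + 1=-16*l^2 - 36*l - 8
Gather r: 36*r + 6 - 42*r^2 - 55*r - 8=-42*r^2 - 19*r - 2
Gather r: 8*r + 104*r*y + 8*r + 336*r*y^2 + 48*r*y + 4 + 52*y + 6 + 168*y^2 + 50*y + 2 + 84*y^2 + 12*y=r*(336*y^2 + 152*y + 16) + 252*y^2 + 114*y + 12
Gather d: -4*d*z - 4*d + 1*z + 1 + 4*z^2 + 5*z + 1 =d*(-4*z - 4) + 4*z^2 + 6*z + 2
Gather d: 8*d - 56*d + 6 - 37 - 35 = -48*d - 66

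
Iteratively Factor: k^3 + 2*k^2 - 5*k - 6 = (k + 3)*(k^2 - k - 2) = (k - 2)*(k + 3)*(k + 1)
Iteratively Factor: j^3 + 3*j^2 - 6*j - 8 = (j + 4)*(j^2 - j - 2) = (j + 1)*(j + 4)*(j - 2)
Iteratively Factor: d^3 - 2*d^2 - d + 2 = (d - 1)*(d^2 - d - 2) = (d - 2)*(d - 1)*(d + 1)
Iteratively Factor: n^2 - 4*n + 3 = (n - 1)*(n - 3)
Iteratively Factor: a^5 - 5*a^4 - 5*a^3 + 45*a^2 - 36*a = (a)*(a^4 - 5*a^3 - 5*a^2 + 45*a - 36) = a*(a - 4)*(a^3 - a^2 - 9*a + 9) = a*(a - 4)*(a - 3)*(a^2 + 2*a - 3) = a*(a - 4)*(a - 3)*(a - 1)*(a + 3)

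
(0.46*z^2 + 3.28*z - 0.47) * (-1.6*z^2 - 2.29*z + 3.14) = -0.736*z^4 - 6.3014*z^3 - 5.3148*z^2 + 11.3755*z - 1.4758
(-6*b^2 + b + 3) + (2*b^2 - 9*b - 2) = -4*b^2 - 8*b + 1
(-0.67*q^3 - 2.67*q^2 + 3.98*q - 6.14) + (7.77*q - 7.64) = -0.67*q^3 - 2.67*q^2 + 11.75*q - 13.78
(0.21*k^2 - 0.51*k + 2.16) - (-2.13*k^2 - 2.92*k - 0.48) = 2.34*k^2 + 2.41*k + 2.64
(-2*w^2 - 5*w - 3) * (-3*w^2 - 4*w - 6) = 6*w^4 + 23*w^3 + 41*w^2 + 42*w + 18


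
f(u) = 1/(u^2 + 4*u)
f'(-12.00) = 0.00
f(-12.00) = 0.01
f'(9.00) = 0.00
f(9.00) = 0.01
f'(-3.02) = 0.23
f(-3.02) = -0.34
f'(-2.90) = 0.18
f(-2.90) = -0.31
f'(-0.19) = -6.91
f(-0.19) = -1.38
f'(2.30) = -0.04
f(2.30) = 0.07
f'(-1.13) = -0.17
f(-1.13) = -0.31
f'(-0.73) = -0.45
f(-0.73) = -0.42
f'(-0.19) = -6.91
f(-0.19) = -1.38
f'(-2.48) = 0.07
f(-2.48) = -0.27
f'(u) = (-2*u - 4)/(u^2 + 4*u)^2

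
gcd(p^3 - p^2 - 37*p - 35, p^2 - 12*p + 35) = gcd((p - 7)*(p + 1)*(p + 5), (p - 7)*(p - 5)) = p - 7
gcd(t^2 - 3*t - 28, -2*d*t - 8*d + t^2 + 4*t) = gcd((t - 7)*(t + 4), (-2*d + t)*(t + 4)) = t + 4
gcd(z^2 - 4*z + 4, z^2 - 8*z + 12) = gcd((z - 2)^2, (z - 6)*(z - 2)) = z - 2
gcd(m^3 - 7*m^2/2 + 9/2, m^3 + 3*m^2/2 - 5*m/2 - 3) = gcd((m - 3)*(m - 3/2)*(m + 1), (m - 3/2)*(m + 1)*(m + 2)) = m^2 - m/2 - 3/2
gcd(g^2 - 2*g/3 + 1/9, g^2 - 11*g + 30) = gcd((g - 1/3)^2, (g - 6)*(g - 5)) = 1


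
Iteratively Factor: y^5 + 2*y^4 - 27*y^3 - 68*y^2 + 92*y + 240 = (y + 2)*(y^4 - 27*y^2 - 14*y + 120) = (y + 2)*(y + 3)*(y^3 - 3*y^2 - 18*y + 40) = (y + 2)*(y + 3)*(y + 4)*(y^2 - 7*y + 10) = (y - 2)*(y + 2)*(y + 3)*(y + 4)*(y - 5)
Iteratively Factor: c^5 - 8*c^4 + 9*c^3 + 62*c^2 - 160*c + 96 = (c - 2)*(c^4 - 6*c^3 - 3*c^2 + 56*c - 48) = (c - 4)*(c - 2)*(c^3 - 2*c^2 - 11*c + 12) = (c - 4)^2*(c - 2)*(c^2 + 2*c - 3) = (c - 4)^2*(c - 2)*(c + 3)*(c - 1)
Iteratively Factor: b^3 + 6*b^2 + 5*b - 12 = (b - 1)*(b^2 + 7*b + 12) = (b - 1)*(b + 4)*(b + 3)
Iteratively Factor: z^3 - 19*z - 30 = (z + 2)*(z^2 - 2*z - 15) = (z + 2)*(z + 3)*(z - 5)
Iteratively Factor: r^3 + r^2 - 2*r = (r)*(r^2 + r - 2) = r*(r - 1)*(r + 2)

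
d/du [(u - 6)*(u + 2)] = 2*u - 4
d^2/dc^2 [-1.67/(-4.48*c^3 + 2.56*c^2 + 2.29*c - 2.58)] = ((8.5504 - 44.8896*c)*(4.48*c^3 - 2.56*c^2 - 2.29*c + 2.58) + 1.67*(-26.88*c^2 + 10.24*c + 4.58)*(-13.44*c^2 + 5.12*c + 2.29))/(4.48*c^3 - 2.56*c^2 - 2.29*c + 2.58)^3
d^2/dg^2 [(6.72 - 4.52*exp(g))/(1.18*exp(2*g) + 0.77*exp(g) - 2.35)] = (-6.293648*exp(4*g) + 41.534584*exp(3*g) - 56.886384*exp(2*g) + 70.343588*exp(g) - 12.80186)*exp(g)/(1.643032*exp(6*g) + 3.216444*exp(5*g) - 7.717554*exp(4*g) - 12.354727*exp(3*g) + 15.369705*exp(2*g) + 12.756975*exp(g) - 12.977875)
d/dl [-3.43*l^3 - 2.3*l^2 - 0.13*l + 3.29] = -10.29*l^2 - 4.6*l - 0.13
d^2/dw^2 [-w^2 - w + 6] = -2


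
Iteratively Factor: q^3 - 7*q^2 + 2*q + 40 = (q + 2)*(q^2 - 9*q + 20) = (q - 5)*(q + 2)*(q - 4)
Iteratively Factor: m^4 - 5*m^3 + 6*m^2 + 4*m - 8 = (m + 1)*(m^3 - 6*m^2 + 12*m - 8) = (m - 2)*(m + 1)*(m^2 - 4*m + 4) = (m - 2)^2*(m + 1)*(m - 2)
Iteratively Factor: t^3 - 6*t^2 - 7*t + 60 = (t - 5)*(t^2 - t - 12) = (t - 5)*(t + 3)*(t - 4)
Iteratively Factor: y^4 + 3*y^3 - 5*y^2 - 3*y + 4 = (y + 1)*(y^3 + 2*y^2 - 7*y + 4) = (y + 1)*(y + 4)*(y^2 - 2*y + 1) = (y - 1)*(y + 1)*(y + 4)*(y - 1)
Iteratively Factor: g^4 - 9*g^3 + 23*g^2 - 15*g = (g - 1)*(g^3 - 8*g^2 + 15*g) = (g - 3)*(g - 1)*(g^2 - 5*g) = (g - 5)*(g - 3)*(g - 1)*(g)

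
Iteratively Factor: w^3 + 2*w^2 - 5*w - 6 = (w + 3)*(w^2 - w - 2) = (w - 2)*(w + 3)*(w + 1)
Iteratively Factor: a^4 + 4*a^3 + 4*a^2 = (a)*(a^3 + 4*a^2 + 4*a) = a*(a + 2)*(a^2 + 2*a) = a*(a + 2)^2*(a)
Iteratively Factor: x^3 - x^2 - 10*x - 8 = (x - 4)*(x^2 + 3*x + 2) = (x - 4)*(x + 2)*(x + 1)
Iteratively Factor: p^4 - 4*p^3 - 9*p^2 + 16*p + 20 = (p + 2)*(p^3 - 6*p^2 + 3*p + 10) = (p + 1)*(p + 2)*(p^2 - 7*p + 10) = (p - 2)*(p + 1)*(p + 2)*(p - 5)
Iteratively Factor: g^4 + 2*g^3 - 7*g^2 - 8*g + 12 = (g - 2)*(g^3 + 4*g^2 + g - 6) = (g - 2)*(g + 2)*(g^2 + 2*g - 3) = (g - 2)*(g + 2)*(g + 3)*(g - 1)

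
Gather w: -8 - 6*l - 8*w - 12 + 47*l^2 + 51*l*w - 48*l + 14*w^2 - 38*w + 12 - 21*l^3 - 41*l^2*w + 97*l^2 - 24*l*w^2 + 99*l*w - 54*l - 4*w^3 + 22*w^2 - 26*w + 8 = -21*l^3 + 144*l^2 - 108*l - 4*w^3 + w^2*(36 - 24*l) + w*(-41*l^2 + 150*l - 72)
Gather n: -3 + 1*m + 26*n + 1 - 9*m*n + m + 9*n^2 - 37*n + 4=2*m + 9*n^2 + n*(-9*m - 11) + 2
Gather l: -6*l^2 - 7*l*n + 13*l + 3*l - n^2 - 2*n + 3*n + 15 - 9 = -6*l^2 + l*(16 - 7*n) - n^2 + n + 6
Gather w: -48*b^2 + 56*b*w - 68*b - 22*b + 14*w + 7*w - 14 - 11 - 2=-48*b^2 - 90*b + w*(56*b + 21) - 27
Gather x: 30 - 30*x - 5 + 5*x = 25 - 25*x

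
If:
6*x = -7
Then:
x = -7/6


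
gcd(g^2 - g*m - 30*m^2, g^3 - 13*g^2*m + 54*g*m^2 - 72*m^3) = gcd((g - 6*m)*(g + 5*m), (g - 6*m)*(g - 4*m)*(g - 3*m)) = g - 6*m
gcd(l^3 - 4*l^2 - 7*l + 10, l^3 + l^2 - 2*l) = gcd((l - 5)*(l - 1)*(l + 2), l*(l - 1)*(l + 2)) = l^2 + l - 2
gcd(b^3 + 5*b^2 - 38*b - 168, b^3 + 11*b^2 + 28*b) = b^2 + 11*b + 28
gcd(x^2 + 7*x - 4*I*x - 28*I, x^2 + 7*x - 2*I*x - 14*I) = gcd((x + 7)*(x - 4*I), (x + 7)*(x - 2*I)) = x + 7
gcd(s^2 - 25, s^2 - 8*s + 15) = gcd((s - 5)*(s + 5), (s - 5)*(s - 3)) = s - 5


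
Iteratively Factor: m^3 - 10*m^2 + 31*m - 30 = (m - 3)*(m^2 - 7*m + 10) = (m - 3)*(m - 2)*(m - 5)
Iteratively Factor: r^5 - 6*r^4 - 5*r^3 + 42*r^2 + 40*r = (r)*(r^4 - 6*r^3 - 5*r^2 + 42*r + 40) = r*(r + 2)*(r^3 - 8*r^2 + 11*r + 20) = r*(r + 1)*(r + 2)*(r^2 - 9*r + 20) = r*(r - 5)*(r + 1)*(r + 2)*(r - 4)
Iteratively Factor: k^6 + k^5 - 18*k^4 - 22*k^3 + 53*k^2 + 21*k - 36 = (k - 1)*(k^5 + 2*k^4 - 16*k^3 - 38*k^2 + 15*k + 36) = (k - 1)*(k + 3)*(k^4 - k^3 - 13*k^2 + k + 12) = (k - 1)^2*(k + 3)*(k^3 - 13*k - 12) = (k - 1)^2*(k + 1)*(k + 3)*(k^2 - k - 12) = (k - 1)^2*(k + 1)*(k + 3)^2*(k - 4)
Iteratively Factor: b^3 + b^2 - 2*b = (b - 1)*(b^2 + 2*b) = (b - 1)*(b + 2)*(b)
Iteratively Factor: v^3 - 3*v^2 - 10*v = (v - 5)*(v^2 + 2*v) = (v - 5)*(v + 2)*(v)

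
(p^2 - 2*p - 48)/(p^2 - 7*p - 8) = (p + 6)/(p + 1)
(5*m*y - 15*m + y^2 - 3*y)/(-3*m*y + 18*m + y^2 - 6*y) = (-5*m*y + 15*m - y^2 + 3*y)/(3*m*y - 18*m - y^2 + 6*y)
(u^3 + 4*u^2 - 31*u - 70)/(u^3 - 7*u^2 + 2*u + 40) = (u + 7)/(u - 4)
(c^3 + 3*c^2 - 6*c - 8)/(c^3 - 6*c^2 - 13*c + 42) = (c^2 + 5*c + 4)/(c^2 - 4*c - 21)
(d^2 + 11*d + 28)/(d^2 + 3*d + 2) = (d^2 + 11*d + 28)/(d^2 + 3*d + 2)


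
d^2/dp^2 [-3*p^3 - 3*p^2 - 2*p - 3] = -18*p - 6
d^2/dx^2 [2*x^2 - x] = 4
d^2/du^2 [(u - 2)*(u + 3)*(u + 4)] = 6*u + 10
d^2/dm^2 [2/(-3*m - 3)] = -4/(3*(m + 1)^3)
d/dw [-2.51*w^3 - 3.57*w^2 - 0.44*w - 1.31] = -7.53*w^2 - 7.14*w - 0.44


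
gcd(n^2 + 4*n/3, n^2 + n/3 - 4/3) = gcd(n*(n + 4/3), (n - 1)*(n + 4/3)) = n + 4/3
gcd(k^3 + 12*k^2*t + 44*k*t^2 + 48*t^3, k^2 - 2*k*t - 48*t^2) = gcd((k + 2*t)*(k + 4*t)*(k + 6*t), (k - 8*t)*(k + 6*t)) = k + 6*t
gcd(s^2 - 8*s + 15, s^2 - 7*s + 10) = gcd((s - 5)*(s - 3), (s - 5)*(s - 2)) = s - 5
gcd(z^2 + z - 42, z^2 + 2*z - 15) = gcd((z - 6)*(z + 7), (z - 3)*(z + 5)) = 1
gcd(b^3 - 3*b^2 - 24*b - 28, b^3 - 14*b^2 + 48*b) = 1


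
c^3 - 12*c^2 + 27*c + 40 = (c - 8)*(c - 5)*(c + 1)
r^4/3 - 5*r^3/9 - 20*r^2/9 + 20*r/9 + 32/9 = (r/3 + 1/3)*(r - 8/3)*(r - 2)*(r + 2)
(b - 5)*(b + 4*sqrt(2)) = b^2 - 5*b + 4*sqrt(2)*b - 20*sqrt(2)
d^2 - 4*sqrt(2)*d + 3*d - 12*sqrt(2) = (d + 3)*(d - 4*sqrt(2))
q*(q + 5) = q^2 + 5*q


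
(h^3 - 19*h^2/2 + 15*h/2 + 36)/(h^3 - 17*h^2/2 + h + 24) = (h - 3)/(h - 2)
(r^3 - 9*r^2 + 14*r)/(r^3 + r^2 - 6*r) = (r - 7)/(r + 3)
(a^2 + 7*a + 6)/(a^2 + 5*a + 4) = (a + 6)/(a + 4)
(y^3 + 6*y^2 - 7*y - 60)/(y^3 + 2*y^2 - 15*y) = (y + 4)/y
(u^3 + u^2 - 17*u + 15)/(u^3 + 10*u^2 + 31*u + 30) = (u^2 - 4*u + 3)/(u^2 + 5*u + 6)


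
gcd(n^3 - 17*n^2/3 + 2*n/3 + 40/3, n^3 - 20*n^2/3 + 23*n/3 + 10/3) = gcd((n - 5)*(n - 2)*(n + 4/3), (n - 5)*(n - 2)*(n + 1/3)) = n^2 - 7*n + 10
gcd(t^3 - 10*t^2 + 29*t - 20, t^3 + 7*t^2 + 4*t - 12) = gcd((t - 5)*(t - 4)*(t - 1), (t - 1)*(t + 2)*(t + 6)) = t - 1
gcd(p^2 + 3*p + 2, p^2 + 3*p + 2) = p^2 + 3*p + 2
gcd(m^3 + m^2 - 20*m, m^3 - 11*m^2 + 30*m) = m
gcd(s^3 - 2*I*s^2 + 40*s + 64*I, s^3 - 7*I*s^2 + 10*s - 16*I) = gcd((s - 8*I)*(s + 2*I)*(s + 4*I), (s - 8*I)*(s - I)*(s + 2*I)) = s^2 - 6*I*s + 16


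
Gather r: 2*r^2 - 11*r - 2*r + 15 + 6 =2*r^2 - 13*r + 21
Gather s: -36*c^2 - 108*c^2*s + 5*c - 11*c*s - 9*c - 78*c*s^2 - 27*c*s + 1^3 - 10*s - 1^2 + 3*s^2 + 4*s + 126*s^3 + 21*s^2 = -36*c^2 - 4*c + 126*s^3 + s^2*(24 - 78*c) + s*(-108*c^2 - 38*c - 6)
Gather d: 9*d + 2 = 9*d + 2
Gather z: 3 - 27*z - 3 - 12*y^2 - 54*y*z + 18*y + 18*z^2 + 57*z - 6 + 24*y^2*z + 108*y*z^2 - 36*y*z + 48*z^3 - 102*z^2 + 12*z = -12*y^2 + 18*y + 48*z^3 + z^2*(108*y - 84) + z*(24*y^2 - 90*y + 42) - 6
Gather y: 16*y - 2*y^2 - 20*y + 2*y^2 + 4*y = 0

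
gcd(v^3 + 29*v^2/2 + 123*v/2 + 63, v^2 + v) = 1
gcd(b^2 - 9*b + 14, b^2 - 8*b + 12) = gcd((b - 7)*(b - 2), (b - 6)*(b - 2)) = b - 2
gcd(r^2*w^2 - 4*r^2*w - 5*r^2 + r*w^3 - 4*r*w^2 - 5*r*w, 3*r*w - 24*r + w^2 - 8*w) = 1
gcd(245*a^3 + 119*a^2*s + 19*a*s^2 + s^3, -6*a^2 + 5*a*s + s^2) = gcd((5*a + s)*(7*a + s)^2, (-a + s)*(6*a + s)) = 1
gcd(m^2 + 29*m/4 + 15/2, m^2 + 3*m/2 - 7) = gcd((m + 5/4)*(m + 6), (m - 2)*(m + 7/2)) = 1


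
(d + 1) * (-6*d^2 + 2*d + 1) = -6*d^3 - 4*d^2 + 3*d + 1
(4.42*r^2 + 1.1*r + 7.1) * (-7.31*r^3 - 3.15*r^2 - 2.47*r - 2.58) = -32.3102*r^5 - 21.964*r^4 - 66.2834*r^3 - 36.4856*r^2 - 20.375*r - 18.318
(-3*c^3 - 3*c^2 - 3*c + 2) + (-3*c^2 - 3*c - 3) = -3*c^3 - 6*c^2 - 6*c - 1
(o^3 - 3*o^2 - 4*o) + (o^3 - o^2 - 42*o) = 2*o^3 - 4*o^2 - 46*o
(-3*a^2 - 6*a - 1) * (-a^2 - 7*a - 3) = 3*a^4 + 27*a^3 + 52*a^2 + 25*a + 3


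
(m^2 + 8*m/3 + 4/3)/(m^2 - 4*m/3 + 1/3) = (3*m^2 + 8*m + 4)/(3*m^2 - 4*m + 1)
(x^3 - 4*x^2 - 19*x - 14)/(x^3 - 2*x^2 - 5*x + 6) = (x^2 - 6*x - 7)/(x^2 - 4*x + 3)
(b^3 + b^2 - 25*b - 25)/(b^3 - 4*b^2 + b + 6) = (b^2 - 25)/(b^2 - 5*b + 6)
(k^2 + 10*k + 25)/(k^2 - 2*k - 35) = (k + 5)/(k - 7)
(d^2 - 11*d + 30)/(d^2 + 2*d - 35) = (d - 6)/(d + 7)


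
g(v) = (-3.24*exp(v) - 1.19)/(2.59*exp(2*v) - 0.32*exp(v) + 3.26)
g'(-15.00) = 0.00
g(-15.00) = -0.37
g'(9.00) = 0.00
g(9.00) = 0.00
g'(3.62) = 0.03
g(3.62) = -0.03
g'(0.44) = 0.36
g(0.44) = -0.69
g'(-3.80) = -0.02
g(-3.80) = -0.39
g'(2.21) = 0.15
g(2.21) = -0.14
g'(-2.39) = -0.09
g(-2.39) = -0.46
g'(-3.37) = -0.03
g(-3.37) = -0.40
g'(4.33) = 0.02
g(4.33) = -0.02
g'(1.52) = 0.28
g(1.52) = -0.29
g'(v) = (-3.24*exp(v) - 1.19)*(-5.18*exp(2*v) + 0.32*exp(v))/(2.59*exp(2*v) - 0.32*exp(v) + 3.26)^2 - 3.24*exp(v)/(2.59*exp(2*v) - 0.32*exp(v) + 3.26) = (8.3916*exp(2*v) + 6.1642*exp(v) - 10.9432)*exp(v)/(6.7081*exp(4*v) - 1.6576*exp(3*v) + 16.9892*exp(2*v) - 2.0864*exp(v) + 10.6276)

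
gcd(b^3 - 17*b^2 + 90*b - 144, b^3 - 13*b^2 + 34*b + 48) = b^2 - 14*b + 48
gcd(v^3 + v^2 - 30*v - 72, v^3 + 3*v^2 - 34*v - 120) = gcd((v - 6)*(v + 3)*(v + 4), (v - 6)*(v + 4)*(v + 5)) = v^2 - 2*v - 24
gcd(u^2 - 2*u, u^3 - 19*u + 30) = u - 2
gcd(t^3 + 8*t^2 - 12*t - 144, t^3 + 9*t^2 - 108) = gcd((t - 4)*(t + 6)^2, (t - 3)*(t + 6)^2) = t^2 + 12*t + 36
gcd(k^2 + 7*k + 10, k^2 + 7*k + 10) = k^2 + 7*k + 10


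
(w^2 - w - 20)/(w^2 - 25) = (w + 4)/(w + 5)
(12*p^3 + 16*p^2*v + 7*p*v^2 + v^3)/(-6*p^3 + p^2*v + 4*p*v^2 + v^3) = (-2*p - v)/(p - v)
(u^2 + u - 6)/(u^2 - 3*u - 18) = (u - 2)/(u - 6)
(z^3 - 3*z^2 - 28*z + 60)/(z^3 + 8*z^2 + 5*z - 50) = (z - 6)/(z + 5)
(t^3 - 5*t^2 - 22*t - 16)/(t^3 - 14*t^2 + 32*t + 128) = (t + 1)/(t - 8)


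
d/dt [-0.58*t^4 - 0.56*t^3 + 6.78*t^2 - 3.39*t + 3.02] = -2.32*t^3 - 1.68*t^2 + 13.56*t - 3.39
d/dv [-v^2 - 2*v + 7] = -2*v - 2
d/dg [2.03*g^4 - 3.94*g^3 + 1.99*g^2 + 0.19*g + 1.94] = 8.12*g^3 - 11.82*g^2 + 3.98*g + 0.19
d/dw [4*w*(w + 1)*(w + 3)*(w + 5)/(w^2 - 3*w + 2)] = 8*(w^5 - 23*w^3 - 15*w^2 + 46*w + 15)/(w^4 - 6*w^3 + 13*w^2 - 12*w + 4)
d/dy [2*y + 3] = 2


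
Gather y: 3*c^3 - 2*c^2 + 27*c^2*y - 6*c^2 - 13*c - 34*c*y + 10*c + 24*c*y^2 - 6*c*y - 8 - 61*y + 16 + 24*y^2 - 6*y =3*c^3 - 8*c^2 - 3*c + y^2*(24*c + 24) + y*(27*c^2 - 40*c - 67) + 8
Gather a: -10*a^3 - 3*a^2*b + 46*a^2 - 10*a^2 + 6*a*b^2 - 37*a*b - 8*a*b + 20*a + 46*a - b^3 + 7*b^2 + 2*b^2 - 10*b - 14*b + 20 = -10*a^3 + a^2*(36 - 3*b) + a*(6*b^2 - 45*b + 66) - b^3 + 9*b^2 - 24*b + 20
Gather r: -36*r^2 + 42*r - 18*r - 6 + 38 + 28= -36*r^2 + 24*r + 60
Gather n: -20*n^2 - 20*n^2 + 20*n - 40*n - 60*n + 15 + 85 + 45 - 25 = -40*n^2 - 80*n + 120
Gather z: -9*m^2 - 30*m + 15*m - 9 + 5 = -9*m^2 - 15*m - 4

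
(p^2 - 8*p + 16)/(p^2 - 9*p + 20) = (p - 4)/(p - 5)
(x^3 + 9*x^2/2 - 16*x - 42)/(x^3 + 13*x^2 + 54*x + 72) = (x^2 - 3*x/2 - 7)/(x^2 + 7*x + 12)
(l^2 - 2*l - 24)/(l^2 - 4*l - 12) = (l + 4)/(l + 2)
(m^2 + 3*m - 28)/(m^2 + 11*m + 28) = (m - 4)/(m + 4)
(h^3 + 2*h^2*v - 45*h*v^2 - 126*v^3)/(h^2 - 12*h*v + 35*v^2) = (-h^2 - 9*h*v - 18*v^2)/(-h + 5*v)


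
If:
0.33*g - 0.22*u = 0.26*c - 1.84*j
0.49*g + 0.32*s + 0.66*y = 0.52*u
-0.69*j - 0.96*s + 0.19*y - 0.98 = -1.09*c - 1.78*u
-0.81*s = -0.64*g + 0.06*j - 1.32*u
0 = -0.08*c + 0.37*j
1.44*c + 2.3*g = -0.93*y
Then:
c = 0.53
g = -0.61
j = 0.11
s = -1.45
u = -0.59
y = 0.70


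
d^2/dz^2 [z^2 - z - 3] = 2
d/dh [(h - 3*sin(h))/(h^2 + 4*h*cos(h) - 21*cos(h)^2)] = ((1 - 3*cos(h))*(h^2 + 4*h*cos(h) - 21*cos(h)^2) - (h - 3*sin(h))*(-4*h*sin(h) + 2*h + 21*sin(2*h) + 4*cos(h)))/((h - 3*cos(h))^2*(h + 7*cos(h))^2)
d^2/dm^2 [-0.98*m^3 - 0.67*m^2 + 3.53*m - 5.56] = -5.88*m - 1.34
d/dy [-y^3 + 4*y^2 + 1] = y*(8 - 3*y)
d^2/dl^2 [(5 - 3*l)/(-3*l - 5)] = -180/(3*l + 5)^3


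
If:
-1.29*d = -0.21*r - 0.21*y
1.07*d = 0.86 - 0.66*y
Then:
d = 0.803738317757009 - 0.616822429906542*y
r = 4.93724966622163 - 4.7890520694259*y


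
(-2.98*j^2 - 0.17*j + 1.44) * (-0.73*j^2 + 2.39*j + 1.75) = 2.1754*j^4 - 6.9981*j^3 - 6.6725*j^2 + 3.1441*j + 2.52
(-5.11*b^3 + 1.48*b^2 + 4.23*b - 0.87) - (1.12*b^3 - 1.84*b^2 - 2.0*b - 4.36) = -6.23*b^3 + 3.32*b^2 + 6.23*b + 3.49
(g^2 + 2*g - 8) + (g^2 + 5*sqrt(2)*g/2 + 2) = 2*g^2 + 2*g + 5*sqrt(2)*g/2 - 6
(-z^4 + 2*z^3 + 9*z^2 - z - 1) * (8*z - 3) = -8*z^5 + 19*z^4 + 66*z^3 - 35*z^2 - 5*z + 3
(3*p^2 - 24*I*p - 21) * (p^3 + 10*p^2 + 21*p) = 3*p^5 + 30*p^4 - 24*I*p^4 + 42*p^3 - 240*I*p^3 - 210*p^2 - 504*I*p^2 - 441*p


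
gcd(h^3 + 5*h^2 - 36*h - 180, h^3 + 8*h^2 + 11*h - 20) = h + 5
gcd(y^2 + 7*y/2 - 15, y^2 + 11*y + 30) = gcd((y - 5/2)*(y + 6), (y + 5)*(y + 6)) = y + 6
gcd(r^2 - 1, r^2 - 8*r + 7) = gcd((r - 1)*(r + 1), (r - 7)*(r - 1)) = r - 1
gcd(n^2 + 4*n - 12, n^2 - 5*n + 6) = n - 2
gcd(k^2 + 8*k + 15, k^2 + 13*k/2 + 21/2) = k + 3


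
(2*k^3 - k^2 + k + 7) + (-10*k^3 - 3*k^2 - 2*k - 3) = -8*k^3 - 4*k^2 - k + 4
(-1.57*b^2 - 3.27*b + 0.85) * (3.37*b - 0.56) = -5.2909*b^3 - 10.1407*b^2 + 4.6957*b - 0.476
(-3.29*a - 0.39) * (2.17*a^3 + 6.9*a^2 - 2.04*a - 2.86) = -7.1393*a^4 - 23.5473*a^3 + 4.0206*a^2 + 10.205*a + 1.1154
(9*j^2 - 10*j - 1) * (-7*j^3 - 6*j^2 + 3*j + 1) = -63*j^5 + 16*j^4 + 94*j^3 - 15*j^2 - 13*j - 1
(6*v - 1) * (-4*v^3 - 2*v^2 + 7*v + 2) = -24*v^4 - 8*v^3 + 44*v^2 + 5*v - 2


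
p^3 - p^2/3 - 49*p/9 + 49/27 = (p - 7/3)*(p - 1/3)*(p + 7/3)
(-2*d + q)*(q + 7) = -2*d*q - 14*d + q^2 + 7*q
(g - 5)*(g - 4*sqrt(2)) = g^2 - 4*sqrt(2)*g - 5*g + 20*sqrt(2)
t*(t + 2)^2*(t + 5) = t^4 + 9*t^3 + 24*t^2 + 20*t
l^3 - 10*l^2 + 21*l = l*(l - 7)*(l - 3)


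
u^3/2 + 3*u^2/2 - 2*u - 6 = (u/2 + 1)*(u - 2)*(u + 3)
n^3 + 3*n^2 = n^2*(n + 3)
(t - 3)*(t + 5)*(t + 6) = t^3 + 8*t^2 - 3*t - 90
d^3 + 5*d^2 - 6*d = d*(d - 1)*(d + 6)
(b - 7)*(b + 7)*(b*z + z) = b^3*z + b^2*z - 49*b*z - 49*z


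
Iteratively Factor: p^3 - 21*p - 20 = (p - 5)*(p^2 + 5*p + 4) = (p - 5)*(p + 1)*(p + 4)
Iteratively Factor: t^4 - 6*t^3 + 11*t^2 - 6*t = (t - 1)*(t^3 - 5*t^2 + 6*t) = (t - 3)*(t - 1)*(t^2 - 2*t) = t*(t - 3)*(t - 1)*(t - 2)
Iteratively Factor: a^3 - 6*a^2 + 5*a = (a)*(a^2 - 6*a + 5) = a*(a - 1)*(a - 5)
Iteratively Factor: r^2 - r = (r)*(r - 1)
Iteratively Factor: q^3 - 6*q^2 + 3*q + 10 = (q - 5)*(q^2 - q - 2) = (q - 5)*(q + 1)*(q - 2)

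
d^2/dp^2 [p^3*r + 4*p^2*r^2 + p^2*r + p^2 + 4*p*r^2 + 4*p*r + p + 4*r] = 6*p*r + 8*r^2 + 2*r + 2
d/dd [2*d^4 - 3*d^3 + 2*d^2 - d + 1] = 8*d^3 - 9*d^2 + 4*d - 1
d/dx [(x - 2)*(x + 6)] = 2*x + 4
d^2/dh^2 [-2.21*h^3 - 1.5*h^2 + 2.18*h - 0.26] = -13.26*h - 3.0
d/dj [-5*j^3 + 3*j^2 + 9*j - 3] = -15*j^2 + 6*j + 9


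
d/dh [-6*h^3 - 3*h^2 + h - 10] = -18*h^2 - 6*h + 1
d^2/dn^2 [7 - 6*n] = 0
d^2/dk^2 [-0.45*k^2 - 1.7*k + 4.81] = -0.900000000000000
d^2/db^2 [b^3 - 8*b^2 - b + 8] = 6*b - 16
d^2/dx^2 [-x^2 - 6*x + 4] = -2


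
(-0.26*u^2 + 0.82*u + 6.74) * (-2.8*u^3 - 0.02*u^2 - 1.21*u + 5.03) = 0.728*u^5 - 2.2908*u^4 - 18.5738*u^3 - 2.4348*u^2 - 4.0308*u + 33.9022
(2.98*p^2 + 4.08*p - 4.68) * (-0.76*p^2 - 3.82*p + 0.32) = -2.2648*p^4 - 14.4844*p^3 - 11.0752*p^2 + 19.1832*p - 1.4976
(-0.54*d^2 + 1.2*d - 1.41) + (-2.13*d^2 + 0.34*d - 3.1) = -2.67*d^2 + 1.54*d - 4.51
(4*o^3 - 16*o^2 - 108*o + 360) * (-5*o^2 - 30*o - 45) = -20*o^5 - 40*o^4 + 840*o^3 + 2160*o^2 - 5940*o - 16200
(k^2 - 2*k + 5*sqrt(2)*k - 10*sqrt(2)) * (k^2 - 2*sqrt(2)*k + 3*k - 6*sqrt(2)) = k^4 + k^3 + 3*sqrt(2)*k^3 - 26*k^2 + 3*sqrt(2)*k^2 - 18*sqrt(2)*k - 20*k + 120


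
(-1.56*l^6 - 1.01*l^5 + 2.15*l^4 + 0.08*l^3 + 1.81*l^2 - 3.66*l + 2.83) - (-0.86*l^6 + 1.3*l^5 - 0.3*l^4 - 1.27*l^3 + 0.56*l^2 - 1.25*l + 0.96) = -0.7*l^6 - 2.31*l^5 + 2.45*l^4 + 1.35*l^3 + 1.25*l^2 - 2.41*l + 1.87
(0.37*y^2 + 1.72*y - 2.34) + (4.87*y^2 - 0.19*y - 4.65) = 5.24*y^2 + 1.53*y - 6.99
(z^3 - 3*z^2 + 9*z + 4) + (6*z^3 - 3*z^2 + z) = 7*z^3 - 6*z^2 + 10*z + 4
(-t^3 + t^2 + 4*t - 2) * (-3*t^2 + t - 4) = 3*t^5 - 4*t^4 - 7*t^3 + 6*t^2 - 18*t + 8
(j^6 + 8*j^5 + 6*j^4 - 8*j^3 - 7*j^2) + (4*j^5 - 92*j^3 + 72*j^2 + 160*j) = j^6 + 12*j^5 + 6*j^4 - 100*j^3 + 65*j^2 + 160*j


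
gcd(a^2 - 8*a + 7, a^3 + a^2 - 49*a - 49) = a - 7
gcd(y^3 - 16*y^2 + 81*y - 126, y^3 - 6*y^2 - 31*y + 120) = y - 3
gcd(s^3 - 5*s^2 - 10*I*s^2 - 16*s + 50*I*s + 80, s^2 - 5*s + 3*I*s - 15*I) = s - 5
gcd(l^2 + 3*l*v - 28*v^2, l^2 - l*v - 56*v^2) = l + 7*v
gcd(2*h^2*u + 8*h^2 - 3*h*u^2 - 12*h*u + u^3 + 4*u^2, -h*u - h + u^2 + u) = -h + u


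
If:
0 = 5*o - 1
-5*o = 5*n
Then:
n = -1/5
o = 1/5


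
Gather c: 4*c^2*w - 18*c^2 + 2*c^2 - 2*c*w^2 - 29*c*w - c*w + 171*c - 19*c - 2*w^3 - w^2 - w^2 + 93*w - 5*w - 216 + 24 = c^2*(4*w - 16) + c*(-2*w^2 - 30*w + 152) - 2*w^3 - 2*w^2 + 88*w - 192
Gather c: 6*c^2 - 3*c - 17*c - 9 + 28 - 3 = 6*c^2 - 20*c + 16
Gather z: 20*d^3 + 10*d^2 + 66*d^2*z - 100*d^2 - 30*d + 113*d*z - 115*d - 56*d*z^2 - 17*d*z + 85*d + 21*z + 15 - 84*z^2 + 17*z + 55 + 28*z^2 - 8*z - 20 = 20*d^3 - 90*d^2 - 60*d + z^2*(-56*d - 56) + z*(66*d^2 + 96*d + 30) + 50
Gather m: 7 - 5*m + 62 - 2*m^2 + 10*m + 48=-2*m^2 + 5*m + 117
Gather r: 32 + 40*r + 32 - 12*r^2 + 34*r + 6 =-12*r^2 + 74*r + 70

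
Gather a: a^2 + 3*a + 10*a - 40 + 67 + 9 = a^2 + 13*a + 36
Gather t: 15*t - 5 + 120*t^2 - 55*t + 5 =120*t^2 - 40*t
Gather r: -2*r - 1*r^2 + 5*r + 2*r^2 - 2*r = r^2 + r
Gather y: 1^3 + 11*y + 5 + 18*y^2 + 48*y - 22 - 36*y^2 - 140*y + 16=-18*y^2 - 81*y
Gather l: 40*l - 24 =40*l - 24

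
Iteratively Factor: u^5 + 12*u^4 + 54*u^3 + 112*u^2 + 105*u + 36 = (u + 3)*(u^4 + 9*u^3 + 27*u^2 + 31*u + 12) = (u + 1)*(u + 3)*(u^3 + 8*u^2 + 19*u + 12) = (u + 1)*(u + 3)^2*(u^2 + 5*u + 4) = (u + 1)^2*(u + 3)^2*(u + 4)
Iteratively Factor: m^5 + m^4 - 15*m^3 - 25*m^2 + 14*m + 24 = (m + 1)*(m^4 - 15*m^2 - 10*m + 24) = (m - 4)*(m + 1)*(m^3 + 4*m^2 + m - 6) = (m - 4)*(m + 1)*(m + 2)*(m^2 + 2*m - 3) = (m - 4)*(m + 1)*(m + 2)*(m + 3)*(m - 1)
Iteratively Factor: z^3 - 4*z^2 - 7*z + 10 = (z - 5)*(z^2 + z - 2) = (z - 5)*(z + 2)*(z - 1)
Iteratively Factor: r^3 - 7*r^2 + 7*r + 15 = (r + 1)*(r^2 - 8*r + 15) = (r - 3)*(r + 1)*(r - 5)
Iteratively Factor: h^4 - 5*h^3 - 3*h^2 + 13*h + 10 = (h - 5)*(h^3 - 3*h - 2) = (h - 5)*(h - 2)*(h^2 + 2*h + 1) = (h - 5)*(h - 2)*(h + 1)*(h + 1)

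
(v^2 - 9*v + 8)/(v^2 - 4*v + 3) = (v - 8)/(v - 3)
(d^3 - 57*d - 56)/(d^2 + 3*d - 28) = (d^2 - 7*d - 8)/(d - 4)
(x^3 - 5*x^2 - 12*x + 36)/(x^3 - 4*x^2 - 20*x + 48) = (x + 3)/(x + 4)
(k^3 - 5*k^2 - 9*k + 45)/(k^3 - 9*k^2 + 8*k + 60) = (k^2 - 9)/(k^2 - 4*k - 12)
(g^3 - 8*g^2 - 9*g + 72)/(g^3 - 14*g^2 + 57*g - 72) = (g + 3)/(g - 3)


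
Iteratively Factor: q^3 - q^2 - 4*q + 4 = (q - 2)*(q^2 + q - 2) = (q - 2)*(q + 2)*(q - 1)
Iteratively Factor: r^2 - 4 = (r - 2)*(r + 2)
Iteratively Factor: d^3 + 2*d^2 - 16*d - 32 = (d + 4)*(d^2 - 2*d - 8) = (d + 2)*(d + 4)*(d - 4)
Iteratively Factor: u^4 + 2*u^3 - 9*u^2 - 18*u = (u)*(u^3 + 2*u^2 - 9*u - 18) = u*(u + 3)*(u^2 - u - 6) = u*(u - 3)*(u + 3)*(u + 2)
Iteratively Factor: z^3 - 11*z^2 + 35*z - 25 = (z - 1)*(z^2 - 10*z + 25) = (z - 5)*(z - 1)*(z - 5)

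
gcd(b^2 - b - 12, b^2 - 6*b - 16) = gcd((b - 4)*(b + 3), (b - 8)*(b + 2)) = 1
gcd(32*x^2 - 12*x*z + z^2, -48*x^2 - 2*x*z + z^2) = 8*x - z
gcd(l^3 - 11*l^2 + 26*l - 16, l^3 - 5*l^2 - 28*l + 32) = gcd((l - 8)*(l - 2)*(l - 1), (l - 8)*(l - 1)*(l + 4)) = l^2 - 9*l + 8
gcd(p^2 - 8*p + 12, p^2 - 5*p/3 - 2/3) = p - 2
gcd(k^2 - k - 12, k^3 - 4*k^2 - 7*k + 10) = 1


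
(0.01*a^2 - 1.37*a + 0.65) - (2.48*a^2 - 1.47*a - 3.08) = -2.47*a^2 + 0.0999999999999999*a + 3.73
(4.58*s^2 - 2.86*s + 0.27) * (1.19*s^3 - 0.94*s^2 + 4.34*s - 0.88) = 5.4502*s^5 - 7.7086*s^4 + 22.8869*s^3 - 16.6966*s^2 + 3.6886*s - 0.2376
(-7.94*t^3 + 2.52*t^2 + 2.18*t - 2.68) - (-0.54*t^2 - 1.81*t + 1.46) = -7.94*t^3 + 3.06*t^2 + 3.99*t - 4.14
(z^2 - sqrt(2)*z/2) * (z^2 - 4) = z^4 - sqrt(2)*z^3/2 - 4*z^2 + 2*sqrt(2)*z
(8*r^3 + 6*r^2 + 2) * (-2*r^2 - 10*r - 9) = -16*r^5 - 92*r^4 - 132*r^3 - 58*r^2 - 20*r - 18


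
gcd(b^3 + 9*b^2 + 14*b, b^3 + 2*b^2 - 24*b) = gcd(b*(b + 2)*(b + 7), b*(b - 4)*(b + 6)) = b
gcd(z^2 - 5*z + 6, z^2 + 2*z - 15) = z - 3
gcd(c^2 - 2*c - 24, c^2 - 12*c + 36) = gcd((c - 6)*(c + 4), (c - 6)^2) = c - 6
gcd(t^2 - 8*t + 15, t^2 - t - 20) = t - 5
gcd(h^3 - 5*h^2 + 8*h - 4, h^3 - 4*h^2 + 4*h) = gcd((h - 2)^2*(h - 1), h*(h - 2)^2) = h^2 - 4*h + 4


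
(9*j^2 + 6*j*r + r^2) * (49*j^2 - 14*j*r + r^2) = 441*j^4 + 168*j^3*r - 26*j^2*r^2 - 8*j*r^3 + r^4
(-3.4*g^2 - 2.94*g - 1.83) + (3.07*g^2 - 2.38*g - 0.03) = -0.33*g^2 - 5.32*g - 1.86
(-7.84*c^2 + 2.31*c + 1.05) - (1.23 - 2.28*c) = -7.84*c^2 + 4.59*c - 0.18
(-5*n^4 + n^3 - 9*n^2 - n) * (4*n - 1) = -20*n^5 + 9*n^4 - 37*n^3 + 5*n^2 + n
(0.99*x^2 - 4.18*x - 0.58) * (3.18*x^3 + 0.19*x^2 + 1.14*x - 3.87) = 3.1482*x^5 - 13.1043*x^4 - 1.51*x^3 - 8.7067*x^2 + 15.5154*x + 2.2446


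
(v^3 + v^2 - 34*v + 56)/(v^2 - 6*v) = (v^3 + v^2 - 34*v + 56)/(v*(v - 6))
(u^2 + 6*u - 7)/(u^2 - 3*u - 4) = (-u^2 - 6*u + 7)/(-u^2 + 3*u + 4)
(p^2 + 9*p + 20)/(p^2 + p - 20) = (p + 4)/(p - 4)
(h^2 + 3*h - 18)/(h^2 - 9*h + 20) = (h^2 + 3*h - 18)/(h^2 - 9*h + 20)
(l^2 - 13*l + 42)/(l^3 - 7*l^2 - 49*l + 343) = (l - 6)/(l^2 - 49)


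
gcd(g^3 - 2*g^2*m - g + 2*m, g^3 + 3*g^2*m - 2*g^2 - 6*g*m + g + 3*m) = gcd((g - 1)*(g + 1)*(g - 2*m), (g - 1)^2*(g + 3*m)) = g - 1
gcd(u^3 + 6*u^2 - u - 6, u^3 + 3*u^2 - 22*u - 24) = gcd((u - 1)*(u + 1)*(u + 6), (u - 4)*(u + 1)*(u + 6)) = u^2 + 7*u + 6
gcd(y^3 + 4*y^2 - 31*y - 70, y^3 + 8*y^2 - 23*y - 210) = y^2 + 2*y - 35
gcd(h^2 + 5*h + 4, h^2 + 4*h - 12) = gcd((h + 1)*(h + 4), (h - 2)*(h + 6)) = 1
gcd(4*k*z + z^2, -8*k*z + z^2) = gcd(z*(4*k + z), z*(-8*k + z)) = z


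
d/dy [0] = 0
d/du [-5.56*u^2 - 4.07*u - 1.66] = -11.12*u - 4.07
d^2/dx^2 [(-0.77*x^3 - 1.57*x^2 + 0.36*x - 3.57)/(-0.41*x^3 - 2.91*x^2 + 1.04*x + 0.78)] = (-1.30954*x^6 + 1.60687200000001*x^5 + 11.595948*x^4 + 83.439088*x^3 + 196.000938*x^2 - 60.067332*x + 26.423436)/(0.068921*x^9 + 1.467513*x^8 + 9.891291*x^7 + 16.803873*x^6 - 30.673812*x^5 - 8.377434*x^4 + 13.78702*x^3 + 2.780388*x^2 - 1.898208*x - 0.474552)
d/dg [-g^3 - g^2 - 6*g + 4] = -3*g^2 - 2*g - 6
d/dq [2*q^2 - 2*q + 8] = 4*q - 2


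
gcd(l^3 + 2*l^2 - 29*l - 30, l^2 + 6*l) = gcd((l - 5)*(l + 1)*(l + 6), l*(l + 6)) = l + 6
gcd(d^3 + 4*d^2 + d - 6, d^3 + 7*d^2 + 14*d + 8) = d + 2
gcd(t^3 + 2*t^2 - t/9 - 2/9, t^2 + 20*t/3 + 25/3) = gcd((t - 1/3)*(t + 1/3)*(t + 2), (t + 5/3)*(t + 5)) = 1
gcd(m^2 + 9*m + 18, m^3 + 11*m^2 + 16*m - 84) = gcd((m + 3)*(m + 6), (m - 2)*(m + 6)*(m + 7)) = m + 6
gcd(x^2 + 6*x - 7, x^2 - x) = x - 1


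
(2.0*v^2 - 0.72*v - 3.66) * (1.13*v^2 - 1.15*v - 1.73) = 2.26*v^4 - 3.1136*v^3 - 6.7678*v^2 + 5.4546*v + 6.3318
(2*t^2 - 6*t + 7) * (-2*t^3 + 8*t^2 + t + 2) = -4*t^5 + 28*t^4 - 60*t^3 + 54*t^2 - 5*t + 14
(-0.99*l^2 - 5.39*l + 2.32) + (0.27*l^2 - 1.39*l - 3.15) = -0.72*l^2 - 6.78*l - 0.83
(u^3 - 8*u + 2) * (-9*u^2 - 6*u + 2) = -9*u^5 - 6*u^4 + 74*u^3 + 30*u^2 - 28*u + 4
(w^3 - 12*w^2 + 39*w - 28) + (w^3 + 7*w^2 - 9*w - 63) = 2*w^3 - 5*w^2 + 30*w - 91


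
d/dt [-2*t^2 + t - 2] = 1 - 4*t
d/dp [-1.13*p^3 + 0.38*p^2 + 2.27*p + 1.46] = -3.39*p^2 + 0.76*p + 2.27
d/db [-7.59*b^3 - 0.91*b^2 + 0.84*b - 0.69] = -22.77*b^2 - 1.82*b + 0.84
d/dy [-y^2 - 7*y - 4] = -2*y - 7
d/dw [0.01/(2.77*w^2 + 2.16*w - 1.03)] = (-0.0554*w - 0.0216)/(2.77*w^2 + 2.16*w - 1.03)^2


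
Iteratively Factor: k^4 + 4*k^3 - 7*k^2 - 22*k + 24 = (k - 1)*(k^3 + 5*k^2 - 2*k - 24) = (k - 1)*(k + 3)*(k^2 + 2*k - 8) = (k - 1)*(k + 3)*(k + 4)*(k - 2)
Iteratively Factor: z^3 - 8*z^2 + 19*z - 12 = (z - 1)*(z^2 - 7*z + 12) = (z - 3)*(z - 1)*(z - 4)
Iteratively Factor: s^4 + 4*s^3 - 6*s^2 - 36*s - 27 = (s + 1)*(s^3 + 3*s^2 - 9*s - 27) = (s + 1)*(s + 3)*(s^2 - 9) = (s + 1)*(s + 3)^2*(s - 3)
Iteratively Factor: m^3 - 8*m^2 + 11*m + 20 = (m - 4)*(m^2 - 4*m - 5) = (m - 4)*(m + 1)*(m - 5)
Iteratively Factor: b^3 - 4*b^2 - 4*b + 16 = (b + 2)*(b^2 - 6*b + 8) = (b - 4)*(b + 2)*(b - 2)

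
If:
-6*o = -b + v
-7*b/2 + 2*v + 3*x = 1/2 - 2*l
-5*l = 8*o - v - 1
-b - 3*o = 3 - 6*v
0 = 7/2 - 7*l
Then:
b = -33/62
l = 1/2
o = -9/62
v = 21/62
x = -377/372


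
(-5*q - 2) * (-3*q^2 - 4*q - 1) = 15*q^3 + 26*q^2 + 13*q + 2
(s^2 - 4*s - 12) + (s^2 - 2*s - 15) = 2*s^2 - 6*s - 27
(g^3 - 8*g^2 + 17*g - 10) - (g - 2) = g^3 - 8*g^2 + 16*g - 8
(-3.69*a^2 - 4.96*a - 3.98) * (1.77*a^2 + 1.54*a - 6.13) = -6.5313*a^4 - 14.4618*a^3 + 7.9367*a^2 + 24.2756*a + 24.3974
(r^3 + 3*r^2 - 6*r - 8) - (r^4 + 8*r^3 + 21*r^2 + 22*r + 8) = -r^4 - 7*r^3 - 18*r^2 - 28*r - 16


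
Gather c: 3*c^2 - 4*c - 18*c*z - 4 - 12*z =3*c^2 + c*(-18*z - 4) - 12*z - 4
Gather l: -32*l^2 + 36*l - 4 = -32*l^2 + 36*l - 4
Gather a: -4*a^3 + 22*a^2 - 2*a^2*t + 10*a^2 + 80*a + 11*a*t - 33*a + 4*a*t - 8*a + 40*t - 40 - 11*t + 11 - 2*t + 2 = -4*a^3 + a^2*(32 - 2*t) + a*(15*t + 39) + 27*t - 27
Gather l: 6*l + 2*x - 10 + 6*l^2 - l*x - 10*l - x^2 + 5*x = 6*l^2 + l*(-x - 4) - x^2 + 7*x - 10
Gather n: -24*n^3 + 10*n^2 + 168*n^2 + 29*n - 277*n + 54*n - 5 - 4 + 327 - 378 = -24*n^3 + 178*n^2 - 194*n - 60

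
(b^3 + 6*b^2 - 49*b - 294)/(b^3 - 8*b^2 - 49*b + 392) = (b + 6)/(b - 8)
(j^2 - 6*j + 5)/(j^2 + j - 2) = (j - 5)/(j + 2)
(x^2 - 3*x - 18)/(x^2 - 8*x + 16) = (x^2 - 3*x - 18)/(x^2 - 8*x + 16)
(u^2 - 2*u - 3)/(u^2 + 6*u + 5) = (u - 3)/(u + 5)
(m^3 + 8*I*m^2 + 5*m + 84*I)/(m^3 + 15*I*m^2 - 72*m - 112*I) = (m - 3*I)/(m + 4*I)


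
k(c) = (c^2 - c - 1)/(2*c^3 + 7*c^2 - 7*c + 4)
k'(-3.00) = -0.25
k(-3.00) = 0.32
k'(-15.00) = 0.00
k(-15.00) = -0.05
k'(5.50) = -0.00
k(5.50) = 0.05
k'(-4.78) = -3.30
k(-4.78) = -1.27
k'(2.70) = 0.01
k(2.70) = 0.05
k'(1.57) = 0.13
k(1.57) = -0.01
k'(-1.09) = -0.12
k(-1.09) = 0.07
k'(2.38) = 0.02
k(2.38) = 0.04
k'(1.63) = 0.11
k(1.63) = 0.00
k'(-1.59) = -0.10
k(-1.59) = 0.13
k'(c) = (2*c - 1)/(2*c^3 + 7*c^2 - 7*c + 4) + (-6*c^2 - 14*c + 7)*(c^2 - c - 1)/(2*c^3 + 7*c^2 - 7*c + 4)^2 = (-2*c^4 + 4*c^3 + 6*c^2 + 22*c - 11)/(4*c^6 + 28*c^5 + 21*c^4 - 82*c^3 + 105*c^2 - 56*c + 16)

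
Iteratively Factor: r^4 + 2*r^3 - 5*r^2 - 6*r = (r + 3)*(r^3 - r^2 - 2*r) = r*(r + 3)*(r^2 - r - 2) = r*(r + 1)*(r + 3)*(r - 2)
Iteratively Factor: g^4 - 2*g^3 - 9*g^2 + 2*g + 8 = (g - 1)*(g^3 - g^2 - 10*g - 8) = (g - 4)*(g - 1)*(g^2 + 3*g + 2) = (g - 4)*(g - 1)*(g + 1)*(g + 2)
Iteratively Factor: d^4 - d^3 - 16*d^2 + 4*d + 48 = (d + 2)*(d^3 - 3*d^2 - 10*d + 24) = (d - 2)*(d + 2)*(d^2 - d - 12) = (d - 4)*(d - 2)*(d + 2)*(d + 3)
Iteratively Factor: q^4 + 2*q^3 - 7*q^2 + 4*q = (q)*(q^3 + 2*q^2 - 7*q + 4) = q*(q - 1)*(q^2 + 3*q - 4) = q*(q - 1)*(q + 4)*(q - 1)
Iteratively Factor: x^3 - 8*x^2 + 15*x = (x - 5)*(x^2 - 3*x) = (x - 5)*(x - 3)*(x)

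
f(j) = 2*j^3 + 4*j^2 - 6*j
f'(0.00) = -6.00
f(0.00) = 0.00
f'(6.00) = 258.00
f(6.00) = 540.00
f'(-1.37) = -5.70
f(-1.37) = 10.58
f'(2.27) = 43.08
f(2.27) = 30.39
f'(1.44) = 17.96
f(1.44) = 5.63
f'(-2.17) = 4.89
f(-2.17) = 11.42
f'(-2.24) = 6.19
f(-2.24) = 11.03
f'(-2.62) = 14.23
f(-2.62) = 7.21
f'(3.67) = 104.17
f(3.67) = 130.72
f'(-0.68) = -8.67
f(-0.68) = 5.30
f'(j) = 6*j^2 + 8*j - 6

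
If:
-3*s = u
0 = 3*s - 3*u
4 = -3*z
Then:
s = 0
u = 0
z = -4/3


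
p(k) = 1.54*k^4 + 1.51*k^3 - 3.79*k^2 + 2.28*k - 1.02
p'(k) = 6.16*k^3 + 4.53*k^2 - 7.58*k + 2.28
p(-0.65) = -4.24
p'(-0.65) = 7.43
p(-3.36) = 87.53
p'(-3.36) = -154.78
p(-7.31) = 3587.30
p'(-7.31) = -2106.45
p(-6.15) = 1693.41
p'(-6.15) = -1212.63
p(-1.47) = -10.17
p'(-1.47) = 3.64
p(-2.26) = -2.79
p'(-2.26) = -28.56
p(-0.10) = -1.29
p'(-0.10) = 3.08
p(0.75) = -0.32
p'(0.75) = 1.74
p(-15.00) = 71978.28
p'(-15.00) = -19654.77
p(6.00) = 2198.22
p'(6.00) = 1450.44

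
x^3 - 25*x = x*(x - 5)*(x + 5)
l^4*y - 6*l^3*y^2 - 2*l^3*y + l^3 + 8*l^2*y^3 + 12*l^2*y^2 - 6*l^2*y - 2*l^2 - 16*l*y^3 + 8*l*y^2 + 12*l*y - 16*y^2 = (l - 2)*(l - 4*y)*(l - 2*y)*(l*y + 1)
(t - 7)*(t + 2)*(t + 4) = t^3 - t^2 - 34*t - 56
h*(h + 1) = h^2 + h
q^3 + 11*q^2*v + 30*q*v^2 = q*(q + 5*v)*(q + 6*v)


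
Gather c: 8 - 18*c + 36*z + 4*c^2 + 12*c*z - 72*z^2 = 4*c^2 + c*(12*z - 18) - 72*z^2 + 36*z + 8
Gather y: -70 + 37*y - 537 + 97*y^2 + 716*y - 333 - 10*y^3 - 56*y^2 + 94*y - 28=-10*y^3 + 41*y^2 + 847*y - 968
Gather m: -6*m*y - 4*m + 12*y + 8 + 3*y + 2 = m*(-6*y - 4) + 15*y + 10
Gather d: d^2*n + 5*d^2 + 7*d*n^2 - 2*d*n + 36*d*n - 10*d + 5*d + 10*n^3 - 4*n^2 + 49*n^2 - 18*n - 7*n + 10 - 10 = d^2*(n + 5) + d*(7*n^2 + 34*n - 5) + 10*n^3 + 45*n^2 - 25*n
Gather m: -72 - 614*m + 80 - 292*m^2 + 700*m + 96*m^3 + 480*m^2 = 96*m^3 + 188*m^2 + 86*m + 8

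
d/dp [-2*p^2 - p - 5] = -4*p - 1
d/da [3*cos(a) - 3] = -3*sin(a)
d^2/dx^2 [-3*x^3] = -18*x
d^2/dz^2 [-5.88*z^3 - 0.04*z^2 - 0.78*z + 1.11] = -35.28*z - 0.08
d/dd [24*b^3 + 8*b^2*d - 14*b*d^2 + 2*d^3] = 8*b^2 - 28*b*d + 6*d^2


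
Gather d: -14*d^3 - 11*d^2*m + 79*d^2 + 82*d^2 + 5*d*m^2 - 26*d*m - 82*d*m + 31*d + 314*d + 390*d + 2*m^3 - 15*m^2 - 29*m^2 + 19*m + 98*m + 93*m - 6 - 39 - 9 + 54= -14*d^3 + d^2*(161 - 11*m) + d*(5*m^2 - 108*m + 735) + 2*m^3 - 44*m^2 + 210*m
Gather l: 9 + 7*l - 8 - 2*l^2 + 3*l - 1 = -2*l^2 + 10*l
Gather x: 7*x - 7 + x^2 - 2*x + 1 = x^2 + 5*x - 6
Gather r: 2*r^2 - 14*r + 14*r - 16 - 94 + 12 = 2*r^2 - 98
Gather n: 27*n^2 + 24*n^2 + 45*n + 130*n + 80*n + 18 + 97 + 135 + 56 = 51*n^2 + 255*n + 306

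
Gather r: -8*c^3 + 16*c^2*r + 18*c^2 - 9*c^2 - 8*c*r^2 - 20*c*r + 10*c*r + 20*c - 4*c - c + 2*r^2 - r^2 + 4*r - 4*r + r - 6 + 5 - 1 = -8*c^3 + 9*c^2 + 15*c + r^2*(1 - 8*c) + r*(16*c^2 - 10*c + 1) - 2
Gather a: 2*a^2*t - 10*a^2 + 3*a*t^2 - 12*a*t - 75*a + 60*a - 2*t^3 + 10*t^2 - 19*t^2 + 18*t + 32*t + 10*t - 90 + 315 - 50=a^2*(2*t - 10) + a*(3*t^2 - 12*t - 15) - 2*t^3 - 9*t^2 + 60*t + 175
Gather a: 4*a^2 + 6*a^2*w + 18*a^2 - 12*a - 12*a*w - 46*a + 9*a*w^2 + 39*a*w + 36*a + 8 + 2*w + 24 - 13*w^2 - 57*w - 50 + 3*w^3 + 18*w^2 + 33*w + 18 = a^2*(6*w + 22) + a*(9*w^2 + 27*w - 22) + 3*w^3 + 5*w^2 - 22*w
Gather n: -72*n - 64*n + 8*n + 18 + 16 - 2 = 32 - 128*n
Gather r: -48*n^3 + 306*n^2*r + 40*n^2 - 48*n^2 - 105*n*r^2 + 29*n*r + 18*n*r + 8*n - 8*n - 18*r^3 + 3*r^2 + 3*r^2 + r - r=-48*n^3 - 8*n^2 - 18*r^3 + r^2*(6 - 105*n) + r*(306*n^2 + 47*n)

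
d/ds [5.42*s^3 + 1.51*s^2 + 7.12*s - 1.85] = 16.26*s^2 + 3.02*s + 7.12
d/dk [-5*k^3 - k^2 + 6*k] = -15*k^2 - 2*k + 6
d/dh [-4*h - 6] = -4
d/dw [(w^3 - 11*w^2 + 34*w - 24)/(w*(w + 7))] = (w^4 + 14*w^3 - 111*w^2 + 48*w + 168)/(w^2*(w^2 + 14*w + 49))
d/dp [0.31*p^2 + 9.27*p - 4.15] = 0.62*p + 9.27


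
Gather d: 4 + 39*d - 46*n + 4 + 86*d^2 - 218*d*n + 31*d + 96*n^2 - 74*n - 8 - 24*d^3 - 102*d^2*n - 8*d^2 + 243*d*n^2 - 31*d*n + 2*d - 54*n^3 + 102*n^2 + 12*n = -24*d^3 + d^2*(78 - 102*n) + d*(243*n^2 - 249*n + 72) - 54*n^3 + 198*n^2 - 108*n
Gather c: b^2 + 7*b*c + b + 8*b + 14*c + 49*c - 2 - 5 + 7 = b^2 + 9*b + c*(7*b + 63)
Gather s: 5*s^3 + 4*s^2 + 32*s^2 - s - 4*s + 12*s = 5*s^3 + 36*s^2 + 7*s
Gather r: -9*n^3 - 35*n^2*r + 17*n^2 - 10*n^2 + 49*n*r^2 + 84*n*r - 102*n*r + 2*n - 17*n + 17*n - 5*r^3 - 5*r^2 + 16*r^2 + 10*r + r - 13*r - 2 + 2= -9*n^3 + 7*n^2 + 2*n - 5*r^3 + r^2*(49*n + 11) + r*(-35*n^2 - 18*n - 2)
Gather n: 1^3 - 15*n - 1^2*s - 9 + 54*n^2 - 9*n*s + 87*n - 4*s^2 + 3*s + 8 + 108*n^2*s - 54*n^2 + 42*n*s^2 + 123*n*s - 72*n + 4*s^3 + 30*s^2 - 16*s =108*n^2*s + n*(42*s^2 + 114*s) + 4*s^3 + 26*s^2 - 14*s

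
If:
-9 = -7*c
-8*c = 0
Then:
No Solution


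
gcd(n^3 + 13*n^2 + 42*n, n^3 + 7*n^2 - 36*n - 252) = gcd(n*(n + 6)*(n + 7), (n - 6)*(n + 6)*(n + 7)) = n^2 + 13*n + 42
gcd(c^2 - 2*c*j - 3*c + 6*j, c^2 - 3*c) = c - 3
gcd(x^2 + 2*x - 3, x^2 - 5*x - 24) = x + 3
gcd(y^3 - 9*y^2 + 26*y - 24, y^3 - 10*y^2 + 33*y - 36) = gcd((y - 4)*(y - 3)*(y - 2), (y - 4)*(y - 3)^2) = y^2 - 7*y + 12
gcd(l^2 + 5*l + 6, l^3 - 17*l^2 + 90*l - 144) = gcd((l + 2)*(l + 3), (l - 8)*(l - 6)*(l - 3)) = 1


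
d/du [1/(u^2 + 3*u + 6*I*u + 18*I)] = (-2*u - 3 - 6*I)/(u^2 + 3*u + 6*I*u + 18*I)^2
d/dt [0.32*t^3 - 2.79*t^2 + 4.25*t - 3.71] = 0.96*t^2 - 5.58*t + 4.25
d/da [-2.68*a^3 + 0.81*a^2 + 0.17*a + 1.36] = -8.04*a^2 + 1.62*a + 0.17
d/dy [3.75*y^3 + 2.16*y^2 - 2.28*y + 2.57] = 11.25*y^2 + 4.32*y - 2.28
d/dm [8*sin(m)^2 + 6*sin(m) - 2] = 2*(8*sin(m) + 3)*cos(m)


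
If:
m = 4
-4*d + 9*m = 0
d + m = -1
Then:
No Solution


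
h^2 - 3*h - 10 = (h - 5)*(h + 2)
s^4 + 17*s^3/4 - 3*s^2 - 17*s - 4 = (s - 2)*(s + 1/4)*(s + 2)*(s + 4)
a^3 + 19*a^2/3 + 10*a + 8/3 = (a + 1/3)*(a + 2)*(a + 4)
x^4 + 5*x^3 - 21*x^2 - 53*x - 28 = (x - 4)*(x + 1)^2*(x + 7)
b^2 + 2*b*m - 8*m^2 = (b - 2*m)*(b + 4*m)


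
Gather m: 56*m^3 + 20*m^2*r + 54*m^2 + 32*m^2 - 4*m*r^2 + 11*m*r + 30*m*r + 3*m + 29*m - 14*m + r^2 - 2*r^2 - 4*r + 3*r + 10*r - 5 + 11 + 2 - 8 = 56*m^3 + m^2*(20*r + 86) + m*(-4*r^2 + 41*r + 18) - r^2 + 9*r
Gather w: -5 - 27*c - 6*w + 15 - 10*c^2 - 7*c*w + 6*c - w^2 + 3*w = -10*c^2 - 21*c - w^2 + w*(-7*c - 3) + 10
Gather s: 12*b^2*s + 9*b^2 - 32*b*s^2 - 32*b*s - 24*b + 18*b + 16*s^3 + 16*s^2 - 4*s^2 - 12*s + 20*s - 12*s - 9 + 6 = 9*b^2 - 6*b + 16*s^3 + s^2*(12 - 32*b) + s*(12*b^2 - 32*b - 4) - 3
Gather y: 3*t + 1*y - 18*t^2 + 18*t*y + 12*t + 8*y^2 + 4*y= -18*t^2 + 15*t + 8*y^2 + y*(18*t + 5)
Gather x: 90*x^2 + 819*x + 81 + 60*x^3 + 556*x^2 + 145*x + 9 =60*x^3 + 646*x^2 + 964*x + 90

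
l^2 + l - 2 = (l - 1)*(l + 2)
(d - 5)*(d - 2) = d^2 - 7*d + 10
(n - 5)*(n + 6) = n^2 + n - 30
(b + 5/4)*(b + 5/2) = b^2 + 15*b/4 + 25/8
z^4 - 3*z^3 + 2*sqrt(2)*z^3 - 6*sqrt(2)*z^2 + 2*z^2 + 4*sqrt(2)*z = z*(z - 2)*(z - 1)*(z + 2*sqrt(2))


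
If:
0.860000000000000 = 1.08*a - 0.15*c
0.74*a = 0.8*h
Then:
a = 1.08108108108108*h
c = 7.78378378378378*h - 5.73333333333333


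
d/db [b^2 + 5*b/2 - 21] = 2*b + 5/2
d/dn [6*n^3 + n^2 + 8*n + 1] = 18*n^2 + 2*n + 8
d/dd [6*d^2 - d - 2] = 12*d - 1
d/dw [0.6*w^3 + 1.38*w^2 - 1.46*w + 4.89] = 1.8*w^2 + 2.76*w - 1.46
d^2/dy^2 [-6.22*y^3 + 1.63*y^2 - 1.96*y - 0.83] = 3.26 - 37.32*y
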